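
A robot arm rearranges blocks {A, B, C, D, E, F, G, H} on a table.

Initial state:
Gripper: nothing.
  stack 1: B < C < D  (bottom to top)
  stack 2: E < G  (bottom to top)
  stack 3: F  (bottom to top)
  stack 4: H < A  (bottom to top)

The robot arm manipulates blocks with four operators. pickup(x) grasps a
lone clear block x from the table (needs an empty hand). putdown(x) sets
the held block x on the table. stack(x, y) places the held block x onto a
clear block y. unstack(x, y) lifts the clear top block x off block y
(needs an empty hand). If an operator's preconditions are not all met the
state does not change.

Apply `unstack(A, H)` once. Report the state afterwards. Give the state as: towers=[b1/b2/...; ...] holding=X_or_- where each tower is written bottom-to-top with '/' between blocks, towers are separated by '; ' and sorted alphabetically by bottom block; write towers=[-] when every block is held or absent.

before: towers=[B/C/D; E/G; F; H/A] holding=-
pre[unstack(A, H)]: on(A,H) ok, clear(A) ok, handempty ok
all met → apply unstack(A, H)
after:  towers=[B/C/D; E/G; F; H] holding=A

towers=[B/C/D; E/G; F; H] holding=A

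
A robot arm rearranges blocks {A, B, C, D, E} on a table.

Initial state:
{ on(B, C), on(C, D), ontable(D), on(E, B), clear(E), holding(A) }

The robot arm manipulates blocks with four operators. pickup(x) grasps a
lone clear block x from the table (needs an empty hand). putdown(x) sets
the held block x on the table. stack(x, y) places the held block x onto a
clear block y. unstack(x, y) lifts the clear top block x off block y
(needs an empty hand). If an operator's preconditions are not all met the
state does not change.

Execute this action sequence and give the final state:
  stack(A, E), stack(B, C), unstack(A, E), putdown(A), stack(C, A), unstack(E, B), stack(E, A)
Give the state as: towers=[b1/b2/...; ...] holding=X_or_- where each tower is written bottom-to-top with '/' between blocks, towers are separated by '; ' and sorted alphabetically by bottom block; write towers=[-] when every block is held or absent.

towers=[A/E; D/C/B] holding=-

step 1 (stack(A, E)): towers=[D/C/B/E/A] holding=-
step 2 (stack(B, C)) [no-op]: towers=[D/C/B/E/A] holding=-
step 3 (unstack(A, E)): towers=[D/C/B/E] holding=A
step 4 (putdown(A)): towers=[A; D/C/B/E] holding=-
step 5 (stack(C, A)) [no-op]: towers=[A; D/C/B/E] holding=-
step 6 (unstack(E, B)): towers=[A; D/C/B] holding=E
step 7 (stack(E, A)): towers=[A/E; D/C/B] holding=-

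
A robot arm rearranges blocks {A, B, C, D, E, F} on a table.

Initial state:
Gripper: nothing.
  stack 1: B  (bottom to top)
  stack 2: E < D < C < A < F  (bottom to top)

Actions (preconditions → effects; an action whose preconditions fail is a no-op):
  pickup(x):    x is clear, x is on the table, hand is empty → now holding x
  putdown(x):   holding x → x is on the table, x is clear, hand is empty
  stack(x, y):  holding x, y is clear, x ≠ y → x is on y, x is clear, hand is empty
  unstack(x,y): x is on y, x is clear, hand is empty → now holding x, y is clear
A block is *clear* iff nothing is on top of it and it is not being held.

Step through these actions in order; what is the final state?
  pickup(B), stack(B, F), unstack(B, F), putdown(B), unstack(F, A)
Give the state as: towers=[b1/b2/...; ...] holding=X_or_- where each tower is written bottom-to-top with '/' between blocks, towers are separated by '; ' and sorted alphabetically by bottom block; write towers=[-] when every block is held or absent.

step 1 (pickup(B)): towers=[E/D/C/A/F] holding=B
step 2 (stack(B, F)): towers=[E/D/C/A/F/B] holding=-
step 3 (unstack(B, F)): towers=[E/D/C/A/F] holding=B
step 4 (putdown(B)): towers=[B; E/D/C/A/F] holding=-
step 5 (unstack(F, A)): towers=[B; E/D/C/A] holding=F

towers=[B; E/D/C/A] holding=F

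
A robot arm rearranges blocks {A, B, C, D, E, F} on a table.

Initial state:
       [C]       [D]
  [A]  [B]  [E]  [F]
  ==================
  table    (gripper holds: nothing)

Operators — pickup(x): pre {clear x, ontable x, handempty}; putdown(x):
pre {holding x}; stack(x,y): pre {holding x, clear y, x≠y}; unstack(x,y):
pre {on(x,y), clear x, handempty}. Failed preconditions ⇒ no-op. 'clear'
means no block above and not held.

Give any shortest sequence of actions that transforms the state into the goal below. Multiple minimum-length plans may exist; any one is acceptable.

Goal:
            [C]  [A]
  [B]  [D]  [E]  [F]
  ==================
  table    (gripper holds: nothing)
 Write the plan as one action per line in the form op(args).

step 1 (unstack(D, F)): towers=[A; B/C; E; F] holding=D
step 2 (putdown(D)): towers=[A; B/C; D; E; F] holding=-
step 3 (pickup(A)): towers=[B/C; D; E; F] holding=A
step 4 (stack(A, F)): towers=[B/C; D; E; F/A] holding=-
step 5 (unstack(C, B)): towers=[B; D; E; F/A] holding=C
step 6 (stack(C, E)): towers=[B; D; E/C; F/A] holding=-
goal check: towers=[B; D; E/C; F/A] holding=- — reached (length 6, optimal by BFS)

unstack(D, F)
putdown(D)
pickup(A)
stack(A, F)
unstack(C, B)
stack(C, E)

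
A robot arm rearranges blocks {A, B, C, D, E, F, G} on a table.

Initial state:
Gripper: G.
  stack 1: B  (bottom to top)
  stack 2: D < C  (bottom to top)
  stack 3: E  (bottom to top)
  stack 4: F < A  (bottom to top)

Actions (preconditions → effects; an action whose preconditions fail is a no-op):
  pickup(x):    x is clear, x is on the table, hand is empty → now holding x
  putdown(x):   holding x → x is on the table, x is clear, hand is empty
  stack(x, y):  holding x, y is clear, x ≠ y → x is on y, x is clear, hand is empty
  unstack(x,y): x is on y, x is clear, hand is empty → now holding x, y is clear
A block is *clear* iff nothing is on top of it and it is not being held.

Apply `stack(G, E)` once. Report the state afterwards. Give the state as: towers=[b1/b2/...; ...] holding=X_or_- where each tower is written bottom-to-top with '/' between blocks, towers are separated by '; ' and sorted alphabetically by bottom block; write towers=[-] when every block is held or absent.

before: towers=[B; D/C; E; F/A] holding=G
pre[stack(G, E)]: holding(G) ✓, clear(E) ✓, G≠E ✓
all met → apply stack(G, E)
after:  towers=[B; D/C; E/G; F/A] holding=-

towers=[B; D/C; E/G; F/A] holding=-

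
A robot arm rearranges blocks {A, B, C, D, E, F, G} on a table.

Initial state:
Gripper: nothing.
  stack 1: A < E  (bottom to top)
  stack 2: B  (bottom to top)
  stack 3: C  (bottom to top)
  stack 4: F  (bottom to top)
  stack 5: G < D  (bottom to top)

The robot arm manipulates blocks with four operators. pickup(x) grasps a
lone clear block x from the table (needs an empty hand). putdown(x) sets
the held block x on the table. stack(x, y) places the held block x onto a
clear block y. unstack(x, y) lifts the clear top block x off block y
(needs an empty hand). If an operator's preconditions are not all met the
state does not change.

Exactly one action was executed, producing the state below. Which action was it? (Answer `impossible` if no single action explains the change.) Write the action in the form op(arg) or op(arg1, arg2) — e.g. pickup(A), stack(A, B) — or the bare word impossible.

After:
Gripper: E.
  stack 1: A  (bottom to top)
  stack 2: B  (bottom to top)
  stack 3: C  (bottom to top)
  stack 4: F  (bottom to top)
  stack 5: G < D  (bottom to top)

target: towers=[A; B; C; F; G/D] holding=E
         pickup(B) → towers=[A/E; C; F; G/D] holding=B
         pickup(F) → towers=[A/E; B; C; G/D] holding=F
     unstack(D, G) → towers=[A/E; B; C; F; G] holding=D
     unstack(E, A) → towers=[A; B; C; F; G/D] holding=E  ← match
         pickup(C) → towers=[A/E; B; F; G/D] holding=C

unstack(E, A)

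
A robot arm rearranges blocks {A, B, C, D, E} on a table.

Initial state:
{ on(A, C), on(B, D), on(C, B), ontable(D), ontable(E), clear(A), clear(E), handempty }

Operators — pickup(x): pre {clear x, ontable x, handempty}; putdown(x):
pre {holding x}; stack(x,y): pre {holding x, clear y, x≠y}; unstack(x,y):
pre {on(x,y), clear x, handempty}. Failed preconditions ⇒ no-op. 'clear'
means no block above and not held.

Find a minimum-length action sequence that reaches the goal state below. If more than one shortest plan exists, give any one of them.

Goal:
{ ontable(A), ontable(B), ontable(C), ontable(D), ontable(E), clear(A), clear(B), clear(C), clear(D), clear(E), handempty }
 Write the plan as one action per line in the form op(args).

unstack(A, C)
putdown(A)
unstack(C, B)
putdown(C)
unstack(B, D)
putdown(B)

step 1 (unstack(A, C)): towers=[D/B/C; E] holding=A
step 2 (putdown(A)): towers=[A; D/B/C; E] holding=-
step 3 (unstack(C, B)): towers=[A; D/B; E] holding=C
step 4 (putdown(C)): towers=[A; C; D/B; E] holding=-
step 5 (unstack(B, D)): towers=[A; C; D; E] holding=B
step 6 (putdown(B)): towers=[A; B; C; D; E] holding=-
goal check: towers=[A; B; C; D; E] holding=- — reached (length 6, optimal by BFS)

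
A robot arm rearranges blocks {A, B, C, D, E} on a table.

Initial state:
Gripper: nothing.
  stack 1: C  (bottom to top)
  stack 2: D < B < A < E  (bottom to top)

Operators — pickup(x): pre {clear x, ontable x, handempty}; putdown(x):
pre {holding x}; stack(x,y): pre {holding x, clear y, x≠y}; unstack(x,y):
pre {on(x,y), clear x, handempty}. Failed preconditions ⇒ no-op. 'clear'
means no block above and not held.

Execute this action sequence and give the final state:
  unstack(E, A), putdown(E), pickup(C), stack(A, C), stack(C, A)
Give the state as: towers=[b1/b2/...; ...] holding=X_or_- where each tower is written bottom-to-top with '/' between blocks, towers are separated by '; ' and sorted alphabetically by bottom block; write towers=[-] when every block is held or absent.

step 1 (unstack(E, A)): towers=[C; D/B/A] holding=E
step 2 (putdown(E)): towers=[C; D/B/A; E] holding=-
step 3 (pickup(C)): towers=[D/B/A; E] holding=C
step 4 (stack(A, C)) [no-op]: towers=[D/B/A; E] holding=C
step 5 (stack(C, A)): towers=[D/B/A/C; E] holding=-

towers=[D/B/A/C; E] holding=-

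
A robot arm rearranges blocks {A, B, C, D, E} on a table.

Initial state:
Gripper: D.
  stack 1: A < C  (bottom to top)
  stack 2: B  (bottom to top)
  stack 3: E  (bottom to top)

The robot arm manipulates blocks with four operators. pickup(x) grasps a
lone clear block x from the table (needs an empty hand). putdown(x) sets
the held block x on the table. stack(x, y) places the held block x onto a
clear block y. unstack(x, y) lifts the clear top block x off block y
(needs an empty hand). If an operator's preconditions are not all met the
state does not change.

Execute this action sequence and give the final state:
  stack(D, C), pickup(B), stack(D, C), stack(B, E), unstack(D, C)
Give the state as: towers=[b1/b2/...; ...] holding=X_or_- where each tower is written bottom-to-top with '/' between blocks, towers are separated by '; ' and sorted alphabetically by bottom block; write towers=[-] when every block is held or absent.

towers=[A/C; E/B] holding=D

step 1 (stack(D, C)): towers=[A/C/D; B; E] holding=-
step 2 (pickup(B)): towers=[A/C/D; E] holding=B
step 3 (stack(D, C)) [no-op]: towers=[A/C/D; E] holding=B
step 4 (stack(B, E)): towers=[A/C/D; E/B] holding=-
step 5 (unstack(D, C)): towers=[A/C; E/B] holding=D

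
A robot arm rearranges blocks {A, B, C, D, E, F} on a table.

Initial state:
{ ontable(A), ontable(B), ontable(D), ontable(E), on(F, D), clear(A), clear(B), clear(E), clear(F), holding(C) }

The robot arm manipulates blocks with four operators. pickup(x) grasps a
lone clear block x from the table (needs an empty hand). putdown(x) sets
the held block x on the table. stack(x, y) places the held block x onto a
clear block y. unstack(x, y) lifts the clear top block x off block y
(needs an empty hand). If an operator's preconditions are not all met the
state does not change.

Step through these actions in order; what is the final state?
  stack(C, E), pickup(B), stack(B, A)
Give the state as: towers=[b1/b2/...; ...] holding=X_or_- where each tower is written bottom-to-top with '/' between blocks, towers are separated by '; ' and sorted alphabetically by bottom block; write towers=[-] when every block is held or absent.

step 1 (stack(C, E)): towers=[A; B; D/F; E/C] holding=-
step 2 (pickup(B)): towers=[A; D/F; E/C] holding=B
step 3 (stack(B, A)): towers=[A/B; D/F; E/C] holding=-

towers=[A/B; D/F; E/C] holding=-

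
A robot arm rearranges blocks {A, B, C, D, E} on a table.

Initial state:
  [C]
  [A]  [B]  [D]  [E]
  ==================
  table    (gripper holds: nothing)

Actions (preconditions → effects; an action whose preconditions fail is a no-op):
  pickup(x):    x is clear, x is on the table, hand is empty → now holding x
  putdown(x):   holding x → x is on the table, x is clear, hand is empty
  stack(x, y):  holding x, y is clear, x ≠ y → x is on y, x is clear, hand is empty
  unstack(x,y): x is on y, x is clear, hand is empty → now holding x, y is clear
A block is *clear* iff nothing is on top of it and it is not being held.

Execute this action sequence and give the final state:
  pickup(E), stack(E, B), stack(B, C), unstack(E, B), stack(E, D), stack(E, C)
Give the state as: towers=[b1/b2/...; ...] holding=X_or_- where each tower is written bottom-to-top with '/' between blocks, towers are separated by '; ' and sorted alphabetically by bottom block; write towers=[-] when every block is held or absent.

step 1 (pickup(E)): towers=[A/C; B; D] holding=E
step 2 (stack(E, B)): towers=[A/C; B/E; D] holding=-
step 3 (stack(B, C)) [no-op]: towers=[A/C; B/E; D] holding=-
step 4 (unstack(E, B)): towers=[A/C; B; D] holding=E
step 5 (stack(E, D)): towers=[A/C; B; D/E] holding=-
step 6 (stack(E, C)) [no-op]: towers=[A/C; B; D/E] holding=-

towers=[A/C; B; D/E] holding=-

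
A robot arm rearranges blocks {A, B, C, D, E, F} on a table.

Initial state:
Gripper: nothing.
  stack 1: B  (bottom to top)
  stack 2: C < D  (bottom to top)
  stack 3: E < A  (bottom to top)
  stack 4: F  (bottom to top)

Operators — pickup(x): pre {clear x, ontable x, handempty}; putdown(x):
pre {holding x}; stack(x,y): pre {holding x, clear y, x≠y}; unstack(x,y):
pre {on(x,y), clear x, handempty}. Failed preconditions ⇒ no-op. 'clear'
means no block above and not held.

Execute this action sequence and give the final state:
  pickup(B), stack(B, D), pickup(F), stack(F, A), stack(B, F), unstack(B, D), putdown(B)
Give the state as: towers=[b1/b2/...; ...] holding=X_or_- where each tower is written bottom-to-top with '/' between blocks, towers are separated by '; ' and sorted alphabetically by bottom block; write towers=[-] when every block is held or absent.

step 1 (pickup(B)): towers=[C/D; E/A; F] holding=B
step 2 (stack(B, D)): towers=[C/D/B; E/A; F] holding=-
step 3 (pickup(F)): towers=[C/D/B; E/A] holding=F
step 4 (stack(F, A)): towers=[C/D/B; E/A/F] holding=-
step 5 (stack(B, F)) [no-op]: towers=[C/D/B; E/A/F] holding=-
step 6 (unstack(B, D)): towers=[C/D; E/A/F] holding=B
step 7 (putdown(B)): towers=[B; C/D; E/A/F] holding=-

towers=[B; C/D; E/A/F] holding=-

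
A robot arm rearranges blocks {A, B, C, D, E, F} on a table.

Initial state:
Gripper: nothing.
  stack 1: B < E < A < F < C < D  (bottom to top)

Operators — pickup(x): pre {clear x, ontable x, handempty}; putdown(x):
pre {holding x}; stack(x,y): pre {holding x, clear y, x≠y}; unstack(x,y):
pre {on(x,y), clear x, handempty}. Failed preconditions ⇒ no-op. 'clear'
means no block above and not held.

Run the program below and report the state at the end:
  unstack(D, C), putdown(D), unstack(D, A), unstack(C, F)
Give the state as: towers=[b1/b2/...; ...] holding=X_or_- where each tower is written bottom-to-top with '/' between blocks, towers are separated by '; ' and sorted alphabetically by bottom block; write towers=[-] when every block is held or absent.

towers=[B/E/A/F; D] holding=C

step 1 (unstack(D, C)): towers=[B/E/A/F/C] holding=D
step 2 (putdown(D)): towers=[B/E/A/F/C; D] holding=-
step 3 (unstack(D, A)) [no-op]: towers=[B/E/A/F/C; D] holding=-
step 4 (unstack(C, F)): towers=[B/E/A/F; D] holding=C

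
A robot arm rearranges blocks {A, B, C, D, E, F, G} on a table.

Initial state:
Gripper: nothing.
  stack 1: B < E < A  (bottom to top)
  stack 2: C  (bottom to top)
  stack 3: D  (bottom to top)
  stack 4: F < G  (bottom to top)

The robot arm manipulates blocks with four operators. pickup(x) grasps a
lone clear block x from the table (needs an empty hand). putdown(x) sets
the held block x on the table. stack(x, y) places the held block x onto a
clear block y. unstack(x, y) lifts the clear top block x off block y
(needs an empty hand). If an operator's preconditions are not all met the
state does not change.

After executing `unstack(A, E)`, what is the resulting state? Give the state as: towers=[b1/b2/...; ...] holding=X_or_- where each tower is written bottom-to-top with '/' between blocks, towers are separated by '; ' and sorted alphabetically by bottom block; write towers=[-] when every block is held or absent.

towers=[B/E; C; D; F/G] holding=A

before: towers=[B/E/A; C; D; F/G] holding=-
pre[unstack(A, E)]: on(A,E) ok, clear(A) ok, handempty ok
all met → apply unstack(A, E)
after:  towers=[B/E; C; D; F/G] holding=A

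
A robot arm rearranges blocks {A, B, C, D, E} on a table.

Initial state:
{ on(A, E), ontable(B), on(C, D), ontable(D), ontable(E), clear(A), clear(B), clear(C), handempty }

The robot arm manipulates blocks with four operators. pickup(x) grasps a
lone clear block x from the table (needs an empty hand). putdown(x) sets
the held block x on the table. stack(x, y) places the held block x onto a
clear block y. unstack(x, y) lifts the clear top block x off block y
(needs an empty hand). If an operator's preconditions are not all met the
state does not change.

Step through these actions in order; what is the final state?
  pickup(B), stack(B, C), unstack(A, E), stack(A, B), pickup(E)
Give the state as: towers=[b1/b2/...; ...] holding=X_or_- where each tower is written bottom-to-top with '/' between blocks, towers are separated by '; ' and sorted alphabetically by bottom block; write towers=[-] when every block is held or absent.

towers=[D/C/B/A] holding=E

step 1 (pickup(B)): towers=[D/C; E/A] holding=B
step 2 (stack(B, C)): towers=[D/C/B; E/A] holding=-
step 3 (unstack(A, E)): towers=[D/C/B; E] holding=A
step 4 (stack(A, B)): towers=[D/C/B/A; E] holding=-
step 5 (pickup(E)): towers=[D/C/B/A] holding=E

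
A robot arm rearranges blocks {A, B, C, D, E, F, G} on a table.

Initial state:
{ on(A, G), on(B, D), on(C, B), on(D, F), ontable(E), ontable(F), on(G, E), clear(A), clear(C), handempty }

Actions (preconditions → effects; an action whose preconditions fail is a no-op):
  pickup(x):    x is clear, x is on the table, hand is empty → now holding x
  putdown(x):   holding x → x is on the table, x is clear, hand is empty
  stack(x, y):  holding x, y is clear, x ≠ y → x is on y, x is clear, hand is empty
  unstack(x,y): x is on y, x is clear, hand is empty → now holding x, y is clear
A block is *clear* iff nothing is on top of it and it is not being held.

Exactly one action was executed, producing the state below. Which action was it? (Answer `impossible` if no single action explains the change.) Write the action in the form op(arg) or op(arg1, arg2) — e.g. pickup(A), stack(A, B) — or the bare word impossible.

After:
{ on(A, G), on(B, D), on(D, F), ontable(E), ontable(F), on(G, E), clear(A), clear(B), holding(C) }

unstack(C, B)

target: towers=[E/G/A; F/D/B] holding=C
     unstack(A, G) → towers=[E/G; F/D/B/C] holding=A
     unstack(C, B) → towers=[E/G/A; F/D/B] holding=C  ← match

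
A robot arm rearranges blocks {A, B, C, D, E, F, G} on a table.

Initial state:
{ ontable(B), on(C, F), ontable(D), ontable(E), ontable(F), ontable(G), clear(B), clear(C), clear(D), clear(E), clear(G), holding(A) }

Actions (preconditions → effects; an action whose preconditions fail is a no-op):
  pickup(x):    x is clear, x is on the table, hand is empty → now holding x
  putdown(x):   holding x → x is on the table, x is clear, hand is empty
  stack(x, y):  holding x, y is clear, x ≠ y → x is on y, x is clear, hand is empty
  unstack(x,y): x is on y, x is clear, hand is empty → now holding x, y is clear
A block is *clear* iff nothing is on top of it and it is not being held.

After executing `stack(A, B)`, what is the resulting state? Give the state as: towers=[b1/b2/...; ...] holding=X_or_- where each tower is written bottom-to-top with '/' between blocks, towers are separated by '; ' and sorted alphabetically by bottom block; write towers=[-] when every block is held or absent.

before: towers=[B; D; E; F/C; G] holding=A
pre[stack(A, B)]: holding(A) ok, clear(B) ok, A≠B ok
all met → apply stack(A, B)
after:  towers=[B/A; D; E; F/C; G] holding=-

towers=[B/A; D; E; F/C; G] holding=-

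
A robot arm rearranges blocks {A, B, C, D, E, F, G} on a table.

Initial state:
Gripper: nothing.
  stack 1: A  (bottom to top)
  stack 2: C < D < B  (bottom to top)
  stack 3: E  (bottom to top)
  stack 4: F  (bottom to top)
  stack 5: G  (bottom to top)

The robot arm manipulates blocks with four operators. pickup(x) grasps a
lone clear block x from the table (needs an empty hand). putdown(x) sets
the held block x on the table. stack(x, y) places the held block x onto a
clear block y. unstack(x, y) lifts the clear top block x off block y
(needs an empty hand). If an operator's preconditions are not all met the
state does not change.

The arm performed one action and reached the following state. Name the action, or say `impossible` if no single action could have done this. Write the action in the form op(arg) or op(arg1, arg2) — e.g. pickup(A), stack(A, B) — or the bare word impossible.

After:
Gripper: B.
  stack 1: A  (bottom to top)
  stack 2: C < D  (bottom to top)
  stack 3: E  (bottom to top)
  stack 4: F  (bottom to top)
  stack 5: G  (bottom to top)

target: towers=[A; C/D; E; F; G] holding=B
     unstack(B, D) → towers=[A; C/D; E; F; G] holding=B  ← match
         pickup(F) → towers=[A; C/D/B; E; G] holding=F
         pickup(G) → towers=[A; C/D/B; E; F] holding=G
         pickup(A) → towers=[C/D/B; E; F; G] holding=A
         pickup(E) → towers=[A; C/D/B; F; G] holding=E

unstack(B, D)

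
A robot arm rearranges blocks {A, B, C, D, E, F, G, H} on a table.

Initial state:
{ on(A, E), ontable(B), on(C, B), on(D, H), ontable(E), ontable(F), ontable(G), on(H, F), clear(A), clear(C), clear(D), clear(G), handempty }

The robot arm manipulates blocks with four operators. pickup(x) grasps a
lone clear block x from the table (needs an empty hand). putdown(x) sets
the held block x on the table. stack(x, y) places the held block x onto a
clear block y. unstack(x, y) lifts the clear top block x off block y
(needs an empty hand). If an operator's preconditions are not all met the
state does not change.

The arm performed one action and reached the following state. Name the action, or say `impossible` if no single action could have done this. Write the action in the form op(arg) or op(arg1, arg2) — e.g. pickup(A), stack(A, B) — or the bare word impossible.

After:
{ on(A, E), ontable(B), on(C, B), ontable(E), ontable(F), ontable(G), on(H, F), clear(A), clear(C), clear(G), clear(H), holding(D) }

unstack(D, H)

target: towers=[B/C; E/A; F/H; G] holding=D
         pickup(G) → towers=[B/C; E/A; F/H/D] holding=G
     unstack(A, E) → towers=[B/C; E; F/H/D; G] holding=A
     unstack(D, H) → towers=[B/C; E/A; F/H; G] holding=D  ← match
     unstack(C, B) → towers=[B; E/A; F/H/D; G] holding=C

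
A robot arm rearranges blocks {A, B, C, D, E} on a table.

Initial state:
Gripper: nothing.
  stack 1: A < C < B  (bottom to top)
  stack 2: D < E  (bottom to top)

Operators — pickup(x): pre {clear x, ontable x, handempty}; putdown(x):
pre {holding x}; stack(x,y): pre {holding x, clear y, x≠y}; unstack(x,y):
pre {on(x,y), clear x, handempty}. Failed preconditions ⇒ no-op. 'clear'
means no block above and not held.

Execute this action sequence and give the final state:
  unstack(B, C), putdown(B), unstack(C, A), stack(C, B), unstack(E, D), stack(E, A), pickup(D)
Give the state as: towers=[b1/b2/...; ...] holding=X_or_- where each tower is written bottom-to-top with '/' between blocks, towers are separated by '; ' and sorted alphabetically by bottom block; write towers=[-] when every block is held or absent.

towers=[A/E; B/C] holding=D

step 1 (unstack(B, C)): towers=[A/C; D/E] holding=B
step 2 (putdown(B)): towers=[A/C; B; D/E] holding=-
step 3 (unstack(C, A)): towers=[A; B; D/E] holding=C
step 4 (stack(C, B)): towers=[A; B/C; D/E] holding=-
step 5 (unstack(E, D)): towers=[A; B/C; D] holding=E
step 6 (stack(E, A)): towers=[A/E; B/C; D] holding=-
step 7 (pickup(D)): towers=[A/E; B/C] holding=D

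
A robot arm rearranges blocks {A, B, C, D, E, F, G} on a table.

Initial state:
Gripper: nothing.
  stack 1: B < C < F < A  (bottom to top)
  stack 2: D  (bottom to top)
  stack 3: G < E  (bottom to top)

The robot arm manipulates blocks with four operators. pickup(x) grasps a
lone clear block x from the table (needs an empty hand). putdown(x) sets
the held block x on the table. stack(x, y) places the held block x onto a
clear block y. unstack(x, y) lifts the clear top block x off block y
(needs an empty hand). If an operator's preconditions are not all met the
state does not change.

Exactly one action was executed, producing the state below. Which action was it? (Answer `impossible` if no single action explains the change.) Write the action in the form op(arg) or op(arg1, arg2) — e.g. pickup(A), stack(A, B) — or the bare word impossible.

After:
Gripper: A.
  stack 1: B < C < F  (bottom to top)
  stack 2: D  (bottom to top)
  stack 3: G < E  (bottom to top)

unstack(A, F)

target: towers=[B/C/F; D; G/E] holding=A
         pickup(D) → towers=[B/C/F/A; G/E] holding=D
     unstack(A, F) → towers=[B/C/F; D; G/E] holding=A  ← match
     unstack(E, G) → towers=[B/C/F/A; D; G] holding=E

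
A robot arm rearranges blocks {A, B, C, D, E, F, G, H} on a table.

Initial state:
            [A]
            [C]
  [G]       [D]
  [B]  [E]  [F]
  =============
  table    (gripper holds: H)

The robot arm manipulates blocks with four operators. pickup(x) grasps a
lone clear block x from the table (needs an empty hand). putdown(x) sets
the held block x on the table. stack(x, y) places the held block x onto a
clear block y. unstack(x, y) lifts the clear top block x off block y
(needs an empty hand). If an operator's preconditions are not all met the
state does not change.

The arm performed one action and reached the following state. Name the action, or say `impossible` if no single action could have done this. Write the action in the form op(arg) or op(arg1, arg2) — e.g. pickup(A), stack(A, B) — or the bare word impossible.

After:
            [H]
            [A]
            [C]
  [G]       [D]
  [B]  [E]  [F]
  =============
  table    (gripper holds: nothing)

target: towers=[B/G; E; F/D/C/A/H] holding=-
        putdown(H) → towers=[B/G; E; F/D/C/A; H] holding=-
       stack(H, G) → towers=[B/G/H; E; F/D/C/A] holding=-
       stack(H, A) → towers=[B/G; E; F/D/C/A/H] holding=-  ← match
       stack(H, E) → towers=[B/G; E/H; F/D/C/A] holding=-

stack(H, A)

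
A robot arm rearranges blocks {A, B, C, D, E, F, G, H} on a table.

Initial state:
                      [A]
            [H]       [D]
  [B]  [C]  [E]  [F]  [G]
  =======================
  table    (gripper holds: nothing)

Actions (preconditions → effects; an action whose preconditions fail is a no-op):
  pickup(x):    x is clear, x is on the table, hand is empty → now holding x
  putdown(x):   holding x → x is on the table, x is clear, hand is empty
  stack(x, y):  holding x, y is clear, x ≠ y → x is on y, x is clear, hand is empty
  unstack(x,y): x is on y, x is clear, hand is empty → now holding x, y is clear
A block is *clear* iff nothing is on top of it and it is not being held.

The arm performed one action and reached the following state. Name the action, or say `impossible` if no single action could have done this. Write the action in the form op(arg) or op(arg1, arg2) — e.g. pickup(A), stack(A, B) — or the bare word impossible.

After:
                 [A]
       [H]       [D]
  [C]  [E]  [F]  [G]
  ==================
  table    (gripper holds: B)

pickup(B)

target: towers=[C; E/H; F; G/D/A] holding=B
     unstack(A, D) → towers=[B; C; E/H; F; G/D] holding=A
     unstack(H, E) → towers=[B; C; E; F; G/D/A] holding=H
         pickup(B) → towers=[C; E/H; F; G/D/A] holding=B  ← match
         pickup(F) → towers=[B; C; E/H; G/D/A] holding=F
         pickup(C) → towers=[B; E/H; F; G/D/A] holding=C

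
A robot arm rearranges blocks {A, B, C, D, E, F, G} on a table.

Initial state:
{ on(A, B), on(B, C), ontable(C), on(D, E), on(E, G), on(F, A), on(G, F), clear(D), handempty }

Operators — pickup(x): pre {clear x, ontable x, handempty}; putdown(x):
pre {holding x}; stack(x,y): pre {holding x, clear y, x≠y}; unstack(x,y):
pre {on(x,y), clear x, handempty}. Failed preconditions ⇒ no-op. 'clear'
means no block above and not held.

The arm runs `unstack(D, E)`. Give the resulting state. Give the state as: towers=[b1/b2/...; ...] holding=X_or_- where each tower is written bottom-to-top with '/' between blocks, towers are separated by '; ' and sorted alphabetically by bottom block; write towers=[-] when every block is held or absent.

before: towers=[C/B/A/F/G/E/D] holding=-
pre[unstack(D, E)]: on(D,E) ok, clear(D) ok, handempty ok
all met → apply unstack(D, E)
after:  towers=[C/B/A/F/G/E] holding=D

towers=[C/B/A/F/G/E] holding=D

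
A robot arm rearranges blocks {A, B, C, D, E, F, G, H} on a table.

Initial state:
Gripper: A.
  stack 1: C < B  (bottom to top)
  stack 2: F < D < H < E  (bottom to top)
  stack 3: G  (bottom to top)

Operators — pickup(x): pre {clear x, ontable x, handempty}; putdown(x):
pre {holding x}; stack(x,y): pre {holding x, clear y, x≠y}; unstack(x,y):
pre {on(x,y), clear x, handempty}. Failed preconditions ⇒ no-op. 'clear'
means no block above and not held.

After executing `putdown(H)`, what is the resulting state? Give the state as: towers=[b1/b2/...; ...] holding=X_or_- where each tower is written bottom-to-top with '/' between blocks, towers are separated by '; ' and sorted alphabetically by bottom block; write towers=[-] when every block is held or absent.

before: towers=[C/B; F/D/H/E; G] holding=A
pre[putdown(H)]: holding(H) no
holding(H) unmet → putdown(H) is a no-op
after:  towers=[C/B; F/D/H/E; G] holding=A

towers=[C/B; F/D/H/E; G] holding=A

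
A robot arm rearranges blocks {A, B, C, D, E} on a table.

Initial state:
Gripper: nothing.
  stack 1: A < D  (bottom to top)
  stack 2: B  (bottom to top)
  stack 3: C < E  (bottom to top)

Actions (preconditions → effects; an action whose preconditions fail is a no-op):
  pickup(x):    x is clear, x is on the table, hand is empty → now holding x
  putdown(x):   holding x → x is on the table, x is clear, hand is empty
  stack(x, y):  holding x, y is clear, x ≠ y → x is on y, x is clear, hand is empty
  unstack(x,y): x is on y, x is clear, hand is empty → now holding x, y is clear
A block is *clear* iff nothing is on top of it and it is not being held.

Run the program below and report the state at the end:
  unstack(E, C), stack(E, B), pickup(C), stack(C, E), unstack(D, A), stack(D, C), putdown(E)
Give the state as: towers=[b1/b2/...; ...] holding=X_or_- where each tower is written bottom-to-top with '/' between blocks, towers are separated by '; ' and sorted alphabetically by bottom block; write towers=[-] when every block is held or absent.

step 1 (unstack(E, C)): towers=[A/D; B; C] holding=E
step 2 (stack(E, B)): towers=[A/D; B/E; C] holding=-
step 3 (pickup(C)): towers=[A/D; B/E] holding=C
step 4 (stack(C, E)): towers=[A/D; B/E/C] holding=-
step 5 (unstack(D, A)): towers=[A; B/E/C] holding=D
step 6 (stack(D, C)): towers=[A; B/E/C/D] holding=-
step 7 (putdown(E)) [no-op]: towers=[A; B/E/C/D] holding=-

towers=[A; B/E/C/D] holding=-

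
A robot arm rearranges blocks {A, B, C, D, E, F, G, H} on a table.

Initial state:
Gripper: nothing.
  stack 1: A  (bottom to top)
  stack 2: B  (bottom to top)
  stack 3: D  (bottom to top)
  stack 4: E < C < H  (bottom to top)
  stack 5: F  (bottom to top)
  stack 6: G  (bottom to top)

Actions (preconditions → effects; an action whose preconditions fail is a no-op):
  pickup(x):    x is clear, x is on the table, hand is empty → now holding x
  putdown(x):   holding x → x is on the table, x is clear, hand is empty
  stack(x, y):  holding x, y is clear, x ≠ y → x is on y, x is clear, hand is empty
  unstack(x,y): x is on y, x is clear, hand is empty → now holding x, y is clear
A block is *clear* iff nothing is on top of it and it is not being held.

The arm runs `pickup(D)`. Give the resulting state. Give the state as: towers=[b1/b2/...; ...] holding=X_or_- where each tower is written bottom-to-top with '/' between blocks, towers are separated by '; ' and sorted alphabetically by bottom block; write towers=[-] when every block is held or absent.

before: towers=[A; B; D; E/C/H; F; G] holding=-
pre[pickup(D)]: clear(D) yes, ontable(D) yes, handempty yes
all met → apply pickup(D)
after:  towers=[A; B; E/C/H; F; G] holding=D

towers=[A; B; E/C/H; F; G] holding=D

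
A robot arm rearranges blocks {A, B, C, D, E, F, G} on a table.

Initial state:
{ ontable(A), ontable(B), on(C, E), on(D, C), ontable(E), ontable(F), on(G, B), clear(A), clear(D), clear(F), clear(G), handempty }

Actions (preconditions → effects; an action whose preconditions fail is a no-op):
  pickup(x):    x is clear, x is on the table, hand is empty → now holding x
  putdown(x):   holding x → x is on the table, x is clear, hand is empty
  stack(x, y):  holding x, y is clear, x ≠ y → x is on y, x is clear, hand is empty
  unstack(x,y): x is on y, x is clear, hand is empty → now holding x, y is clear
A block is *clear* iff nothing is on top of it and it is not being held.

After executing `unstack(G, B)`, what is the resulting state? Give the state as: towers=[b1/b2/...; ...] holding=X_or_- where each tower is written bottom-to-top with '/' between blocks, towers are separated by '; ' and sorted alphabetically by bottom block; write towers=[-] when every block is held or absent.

towers=[A; B; E/C/D; F] holding=G

before: towers=[A; B/G; E/C/D; F] holding=-
pre[unstack(G, B)]: on(G,B) ok, clear(G) ok, handempty ok
all met → apply unstack(G, B)
after:  towers=[A; B; E/C/D; F] holding=G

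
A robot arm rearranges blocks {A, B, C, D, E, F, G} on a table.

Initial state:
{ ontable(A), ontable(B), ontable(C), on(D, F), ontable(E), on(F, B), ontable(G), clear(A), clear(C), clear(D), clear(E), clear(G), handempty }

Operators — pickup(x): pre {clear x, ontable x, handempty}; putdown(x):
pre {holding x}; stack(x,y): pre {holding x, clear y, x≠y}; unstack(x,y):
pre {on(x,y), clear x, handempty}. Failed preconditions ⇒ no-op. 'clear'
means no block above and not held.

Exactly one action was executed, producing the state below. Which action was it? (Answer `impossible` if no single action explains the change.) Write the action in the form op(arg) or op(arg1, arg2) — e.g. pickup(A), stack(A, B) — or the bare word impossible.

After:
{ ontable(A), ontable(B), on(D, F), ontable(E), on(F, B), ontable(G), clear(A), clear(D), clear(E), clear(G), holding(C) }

pickup(C)

target: towers=[A; B/F/D; E; G] holding=C
         pickup(G) → towers=[A; B/F/D; C; E] holding=G
     unstack(D, F) → towers=[A; B/F; C; E; G] holding=D
         pickup(A) → towers=[B/F/D; C; E; G] holding=A
         pickup(E) → towers=[A; B/F/D; C; G] holding=E
         pickup(C) → towers=[A; B/F/D; E; G] holding=C  ← match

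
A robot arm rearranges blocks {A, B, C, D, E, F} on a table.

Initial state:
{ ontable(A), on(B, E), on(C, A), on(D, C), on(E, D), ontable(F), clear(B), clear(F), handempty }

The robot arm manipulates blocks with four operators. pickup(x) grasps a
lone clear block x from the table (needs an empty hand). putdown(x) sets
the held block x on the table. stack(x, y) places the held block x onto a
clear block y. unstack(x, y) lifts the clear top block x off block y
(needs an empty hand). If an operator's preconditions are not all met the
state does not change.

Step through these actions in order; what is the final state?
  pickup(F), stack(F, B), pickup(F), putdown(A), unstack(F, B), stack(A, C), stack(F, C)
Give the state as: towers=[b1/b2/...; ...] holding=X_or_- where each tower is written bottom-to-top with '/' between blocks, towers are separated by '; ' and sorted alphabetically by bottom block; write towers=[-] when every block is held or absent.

towers=[A/C/D/E/B] holding=F

step 1 (pickup(F)): towers=[A/C/D/E/B] holding=F
step 2 (stack(F, B)): towers=[A/C/D/E/B/F] holding=-
step 3 (pickup(F)) [no-op]: towers=[A/C/D/E/B/F] holding=-
step 4 (putdown(A)) [no-op]: towers=[A/C/D/E/B/F] holding=-
step 5 (unstack(F, B)): towers=[A/C/D/E/B] holding=F
step 6 (stack(A, C)) [no-op]: towers=[A/C/D/E/B] holding=F
step 7 (stack(F, C)) [no-op]: towers=[A/C/D/E/B] holding=F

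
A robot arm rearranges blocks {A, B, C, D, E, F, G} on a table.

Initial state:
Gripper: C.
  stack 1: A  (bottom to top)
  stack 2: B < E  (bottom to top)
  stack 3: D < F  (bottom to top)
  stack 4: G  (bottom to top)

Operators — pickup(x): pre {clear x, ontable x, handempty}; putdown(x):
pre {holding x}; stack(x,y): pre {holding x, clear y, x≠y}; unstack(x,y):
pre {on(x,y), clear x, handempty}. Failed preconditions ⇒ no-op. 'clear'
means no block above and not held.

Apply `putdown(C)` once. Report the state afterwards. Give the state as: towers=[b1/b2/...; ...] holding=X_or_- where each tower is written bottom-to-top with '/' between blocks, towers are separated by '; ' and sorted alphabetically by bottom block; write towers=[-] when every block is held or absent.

towers=[A; B/E; C; D/F; G] holding=-

before: towers=[A; B/E; D/F; G] holding=C
pre[putdown(C)]: holding(C) yes
all met → apply putdown(C)
after:  towers=[A; B/E; C; D/F; G] holding=-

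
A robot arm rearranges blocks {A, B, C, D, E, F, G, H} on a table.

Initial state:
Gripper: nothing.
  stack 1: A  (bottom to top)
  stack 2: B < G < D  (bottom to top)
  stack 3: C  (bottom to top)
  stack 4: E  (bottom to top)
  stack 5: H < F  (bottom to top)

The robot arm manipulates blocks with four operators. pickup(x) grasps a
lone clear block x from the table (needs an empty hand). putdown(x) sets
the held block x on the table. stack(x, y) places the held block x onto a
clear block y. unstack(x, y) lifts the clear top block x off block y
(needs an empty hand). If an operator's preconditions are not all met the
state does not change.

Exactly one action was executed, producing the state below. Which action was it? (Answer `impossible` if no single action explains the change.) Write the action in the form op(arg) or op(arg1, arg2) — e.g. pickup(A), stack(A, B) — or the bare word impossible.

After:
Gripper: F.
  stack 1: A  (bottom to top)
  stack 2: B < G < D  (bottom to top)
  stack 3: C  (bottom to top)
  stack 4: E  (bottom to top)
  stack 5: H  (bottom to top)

target: towers=[A; B/G/D; C; E; H] holding=F
         pickup(A) → towers=[B/G/D; C; E; H/F] holding=A
         pickup(E) → towers=[A; B/G/D; C; H/F] holding=E
     unstack(F, H) → towers=[A; B/G/D; C; E; H] holding=F  ← match
     unstack(D, G) → towers=[A; B/G; C; E; H/F] holding=D
         pickup(C) → towers=[A; B/G/D; E; H/F] holding=C

unstack(F, H)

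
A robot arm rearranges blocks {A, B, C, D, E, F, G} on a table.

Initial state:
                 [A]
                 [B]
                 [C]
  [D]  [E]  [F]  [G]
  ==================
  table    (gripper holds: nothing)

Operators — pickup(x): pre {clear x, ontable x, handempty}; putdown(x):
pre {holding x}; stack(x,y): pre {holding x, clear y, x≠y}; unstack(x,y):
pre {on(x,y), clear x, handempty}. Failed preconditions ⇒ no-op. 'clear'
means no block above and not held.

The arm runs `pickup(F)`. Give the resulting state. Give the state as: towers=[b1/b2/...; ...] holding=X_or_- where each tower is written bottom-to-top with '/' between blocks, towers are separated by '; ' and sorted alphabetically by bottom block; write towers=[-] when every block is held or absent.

towers=[D; E; G/C/B/A] holding=F

before: towers=[D; E; F; G/C/B/A] holding=-
pre[pickup(F)]: clear(F) ✓, ontable(F) ✓, handempty ✓
all met → apply pickup(F)
after:  towers=[D; E; G/C/B/A] holding=F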